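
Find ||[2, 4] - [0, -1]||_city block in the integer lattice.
7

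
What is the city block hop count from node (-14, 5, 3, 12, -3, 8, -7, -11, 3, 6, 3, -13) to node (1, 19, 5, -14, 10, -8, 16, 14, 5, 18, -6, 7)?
177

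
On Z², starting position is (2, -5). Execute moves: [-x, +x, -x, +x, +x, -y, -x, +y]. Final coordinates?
(2, -5)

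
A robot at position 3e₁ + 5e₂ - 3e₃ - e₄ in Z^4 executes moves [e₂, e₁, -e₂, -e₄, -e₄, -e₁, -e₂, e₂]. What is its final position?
(3, 5, -3, -3)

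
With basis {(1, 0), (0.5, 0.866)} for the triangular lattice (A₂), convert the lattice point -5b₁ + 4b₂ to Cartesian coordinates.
(-3, 3.464)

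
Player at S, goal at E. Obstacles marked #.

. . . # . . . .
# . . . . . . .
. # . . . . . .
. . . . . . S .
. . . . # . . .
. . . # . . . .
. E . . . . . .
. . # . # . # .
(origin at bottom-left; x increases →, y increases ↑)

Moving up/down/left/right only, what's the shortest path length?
8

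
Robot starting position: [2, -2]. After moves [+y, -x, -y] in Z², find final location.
(1, -2)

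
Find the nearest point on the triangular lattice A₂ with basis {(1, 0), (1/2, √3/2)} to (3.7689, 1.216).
(3.5, 0.866)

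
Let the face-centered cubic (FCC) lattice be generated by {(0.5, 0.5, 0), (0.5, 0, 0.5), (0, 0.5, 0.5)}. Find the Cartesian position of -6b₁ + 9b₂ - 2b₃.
(1.5, -4, 3.5)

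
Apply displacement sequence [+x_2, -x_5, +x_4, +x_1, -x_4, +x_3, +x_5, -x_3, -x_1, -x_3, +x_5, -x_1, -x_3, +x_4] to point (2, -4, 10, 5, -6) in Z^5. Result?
(1, -3, 8, 6, -5)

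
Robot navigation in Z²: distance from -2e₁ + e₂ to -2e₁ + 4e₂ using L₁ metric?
3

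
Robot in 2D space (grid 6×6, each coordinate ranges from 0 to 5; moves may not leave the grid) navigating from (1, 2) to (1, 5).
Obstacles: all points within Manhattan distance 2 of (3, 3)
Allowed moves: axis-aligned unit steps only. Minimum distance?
5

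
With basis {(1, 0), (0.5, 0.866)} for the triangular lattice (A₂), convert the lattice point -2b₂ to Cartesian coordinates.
(-1, -1.732)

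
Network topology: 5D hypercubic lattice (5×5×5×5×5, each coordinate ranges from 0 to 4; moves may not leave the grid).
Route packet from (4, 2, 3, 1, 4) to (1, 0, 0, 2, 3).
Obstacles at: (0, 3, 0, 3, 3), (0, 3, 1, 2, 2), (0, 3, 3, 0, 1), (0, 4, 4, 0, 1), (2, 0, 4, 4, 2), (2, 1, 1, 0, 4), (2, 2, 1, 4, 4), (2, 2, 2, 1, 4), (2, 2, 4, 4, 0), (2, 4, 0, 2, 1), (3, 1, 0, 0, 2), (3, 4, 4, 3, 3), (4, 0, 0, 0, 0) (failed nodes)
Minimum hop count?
10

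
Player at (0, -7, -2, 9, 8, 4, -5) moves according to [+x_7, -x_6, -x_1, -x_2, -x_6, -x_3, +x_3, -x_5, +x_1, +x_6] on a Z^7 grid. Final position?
(0, -8, -2, 9, 7, 3, -4)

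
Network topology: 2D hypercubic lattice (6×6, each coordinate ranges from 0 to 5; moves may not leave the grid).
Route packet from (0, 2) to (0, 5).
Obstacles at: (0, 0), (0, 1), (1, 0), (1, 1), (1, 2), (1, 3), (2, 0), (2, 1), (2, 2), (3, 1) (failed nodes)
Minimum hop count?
3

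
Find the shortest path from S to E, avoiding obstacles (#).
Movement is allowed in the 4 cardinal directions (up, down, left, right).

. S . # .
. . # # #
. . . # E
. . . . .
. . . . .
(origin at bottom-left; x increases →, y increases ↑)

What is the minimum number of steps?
7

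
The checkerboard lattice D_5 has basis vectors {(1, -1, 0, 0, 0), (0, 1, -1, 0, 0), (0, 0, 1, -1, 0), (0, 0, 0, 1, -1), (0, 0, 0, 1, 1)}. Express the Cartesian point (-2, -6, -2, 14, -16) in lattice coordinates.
-2b₁ - 8b₂ - 10b₃ + 10b₄ - 6b₅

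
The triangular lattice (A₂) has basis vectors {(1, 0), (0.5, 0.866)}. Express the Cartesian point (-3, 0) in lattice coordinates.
-3b₁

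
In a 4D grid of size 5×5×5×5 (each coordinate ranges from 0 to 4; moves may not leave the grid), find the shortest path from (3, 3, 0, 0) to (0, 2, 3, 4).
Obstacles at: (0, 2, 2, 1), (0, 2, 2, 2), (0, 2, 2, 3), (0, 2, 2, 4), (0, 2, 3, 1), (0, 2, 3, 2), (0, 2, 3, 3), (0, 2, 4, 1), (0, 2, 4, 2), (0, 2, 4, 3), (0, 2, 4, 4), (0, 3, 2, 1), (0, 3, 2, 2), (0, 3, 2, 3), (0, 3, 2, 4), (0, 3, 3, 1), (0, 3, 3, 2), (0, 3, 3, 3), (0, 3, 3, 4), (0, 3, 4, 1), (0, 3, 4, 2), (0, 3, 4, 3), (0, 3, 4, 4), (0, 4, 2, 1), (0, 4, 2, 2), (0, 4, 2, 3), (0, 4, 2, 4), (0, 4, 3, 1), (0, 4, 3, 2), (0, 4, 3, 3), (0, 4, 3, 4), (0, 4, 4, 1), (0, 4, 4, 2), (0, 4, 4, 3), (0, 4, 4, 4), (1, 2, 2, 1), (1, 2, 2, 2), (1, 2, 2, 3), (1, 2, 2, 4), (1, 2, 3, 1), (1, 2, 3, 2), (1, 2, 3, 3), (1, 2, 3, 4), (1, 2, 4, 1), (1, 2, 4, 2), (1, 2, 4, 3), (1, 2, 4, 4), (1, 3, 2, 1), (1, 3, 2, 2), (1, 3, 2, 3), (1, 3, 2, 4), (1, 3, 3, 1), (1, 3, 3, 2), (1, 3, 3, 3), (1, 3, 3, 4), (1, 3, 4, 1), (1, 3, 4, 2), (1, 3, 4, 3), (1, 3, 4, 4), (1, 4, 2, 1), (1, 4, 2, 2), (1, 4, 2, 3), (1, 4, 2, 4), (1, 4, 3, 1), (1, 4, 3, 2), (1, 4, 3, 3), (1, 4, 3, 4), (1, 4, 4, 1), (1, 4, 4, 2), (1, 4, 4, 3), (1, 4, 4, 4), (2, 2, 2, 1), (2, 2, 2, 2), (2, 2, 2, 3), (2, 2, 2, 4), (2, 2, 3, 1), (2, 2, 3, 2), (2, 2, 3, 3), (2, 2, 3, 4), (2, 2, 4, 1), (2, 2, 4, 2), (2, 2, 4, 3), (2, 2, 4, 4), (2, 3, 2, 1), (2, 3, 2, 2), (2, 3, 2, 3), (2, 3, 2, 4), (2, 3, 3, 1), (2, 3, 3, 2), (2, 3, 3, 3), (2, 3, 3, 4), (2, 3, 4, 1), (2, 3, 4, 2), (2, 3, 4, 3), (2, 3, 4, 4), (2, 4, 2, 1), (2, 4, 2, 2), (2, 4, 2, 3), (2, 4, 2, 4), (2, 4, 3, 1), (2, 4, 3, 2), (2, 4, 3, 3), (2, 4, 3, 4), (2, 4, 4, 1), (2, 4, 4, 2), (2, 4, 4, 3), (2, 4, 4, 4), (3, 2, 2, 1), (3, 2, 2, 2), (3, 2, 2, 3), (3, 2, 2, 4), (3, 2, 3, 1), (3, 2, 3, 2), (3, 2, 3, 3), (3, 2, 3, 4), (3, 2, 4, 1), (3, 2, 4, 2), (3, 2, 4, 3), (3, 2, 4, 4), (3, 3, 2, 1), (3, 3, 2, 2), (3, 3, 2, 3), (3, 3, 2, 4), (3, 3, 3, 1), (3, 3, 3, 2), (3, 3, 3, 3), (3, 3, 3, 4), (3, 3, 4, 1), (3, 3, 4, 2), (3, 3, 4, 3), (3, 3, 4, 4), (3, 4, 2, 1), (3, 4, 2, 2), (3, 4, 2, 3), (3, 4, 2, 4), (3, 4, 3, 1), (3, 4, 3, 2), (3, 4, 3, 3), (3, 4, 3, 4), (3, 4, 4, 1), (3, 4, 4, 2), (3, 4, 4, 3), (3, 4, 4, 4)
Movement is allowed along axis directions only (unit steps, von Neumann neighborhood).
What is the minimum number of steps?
13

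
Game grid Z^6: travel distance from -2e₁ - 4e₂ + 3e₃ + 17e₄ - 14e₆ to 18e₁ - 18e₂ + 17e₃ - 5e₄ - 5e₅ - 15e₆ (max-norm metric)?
22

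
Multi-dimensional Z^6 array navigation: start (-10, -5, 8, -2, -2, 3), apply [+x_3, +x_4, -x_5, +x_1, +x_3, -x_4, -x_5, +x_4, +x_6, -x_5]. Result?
(-9, -5, 10, -1, -5, 4)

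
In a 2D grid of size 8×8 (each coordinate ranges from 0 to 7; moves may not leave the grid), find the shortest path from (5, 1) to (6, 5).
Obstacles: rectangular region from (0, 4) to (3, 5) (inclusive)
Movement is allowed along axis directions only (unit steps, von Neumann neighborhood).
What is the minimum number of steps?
5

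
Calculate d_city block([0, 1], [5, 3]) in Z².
7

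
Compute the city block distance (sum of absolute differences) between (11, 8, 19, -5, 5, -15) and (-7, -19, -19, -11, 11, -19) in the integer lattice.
99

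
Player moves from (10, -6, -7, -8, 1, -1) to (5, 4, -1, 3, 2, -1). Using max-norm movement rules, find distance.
11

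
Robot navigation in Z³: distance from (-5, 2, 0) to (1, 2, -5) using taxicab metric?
11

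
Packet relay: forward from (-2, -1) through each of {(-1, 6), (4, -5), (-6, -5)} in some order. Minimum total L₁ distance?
34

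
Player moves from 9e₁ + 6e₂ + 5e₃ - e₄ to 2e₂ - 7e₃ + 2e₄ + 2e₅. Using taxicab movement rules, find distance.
30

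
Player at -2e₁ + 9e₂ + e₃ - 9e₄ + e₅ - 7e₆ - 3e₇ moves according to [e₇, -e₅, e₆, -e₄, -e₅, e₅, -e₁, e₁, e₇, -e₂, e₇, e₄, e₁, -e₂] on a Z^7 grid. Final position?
(-1, 7, 1, -9, 0, -6, 0)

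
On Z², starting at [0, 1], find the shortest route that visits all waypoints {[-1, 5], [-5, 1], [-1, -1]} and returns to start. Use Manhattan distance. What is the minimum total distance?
22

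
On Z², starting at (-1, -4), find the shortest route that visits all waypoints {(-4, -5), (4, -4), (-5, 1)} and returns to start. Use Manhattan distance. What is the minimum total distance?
30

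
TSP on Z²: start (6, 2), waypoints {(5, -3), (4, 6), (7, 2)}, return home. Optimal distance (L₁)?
24
(one optimal route: (6, 2) → (5, -3) → (4, 6) → (7, 2) → (6, 2))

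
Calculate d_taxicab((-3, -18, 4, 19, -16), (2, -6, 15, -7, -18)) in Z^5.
56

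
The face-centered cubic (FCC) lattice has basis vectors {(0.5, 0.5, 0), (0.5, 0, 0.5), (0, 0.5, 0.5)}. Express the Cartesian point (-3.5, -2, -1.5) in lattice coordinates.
-4b₁ - 3b₂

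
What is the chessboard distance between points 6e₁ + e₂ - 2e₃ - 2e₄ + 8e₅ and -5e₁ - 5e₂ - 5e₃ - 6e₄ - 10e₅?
18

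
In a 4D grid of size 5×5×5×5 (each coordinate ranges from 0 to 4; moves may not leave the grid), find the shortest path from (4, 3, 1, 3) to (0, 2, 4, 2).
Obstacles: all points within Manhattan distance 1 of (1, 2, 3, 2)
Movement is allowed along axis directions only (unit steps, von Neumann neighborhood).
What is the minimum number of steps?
9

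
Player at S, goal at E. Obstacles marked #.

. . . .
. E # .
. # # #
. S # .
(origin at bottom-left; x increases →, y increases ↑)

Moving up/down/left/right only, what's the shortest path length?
4
(one shortest path: (1, 0) → (0, 0) → (0, 1) → (0, 2) → (1, 2))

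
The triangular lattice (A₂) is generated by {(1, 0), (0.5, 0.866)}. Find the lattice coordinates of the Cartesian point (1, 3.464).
-b₁ + 4b₂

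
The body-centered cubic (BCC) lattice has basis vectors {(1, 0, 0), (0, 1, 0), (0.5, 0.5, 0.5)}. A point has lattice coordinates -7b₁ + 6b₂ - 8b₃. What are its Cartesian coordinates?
(-11, 2, -4)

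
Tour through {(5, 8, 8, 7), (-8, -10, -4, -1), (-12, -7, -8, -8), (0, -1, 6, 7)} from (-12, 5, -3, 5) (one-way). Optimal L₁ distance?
99
(one optimal route: (-12, 5, -3, 5) → (-12, -7, -8, -8) → (-8, -10, -4, -1) → (0, -1, 6, 7) → (5, 8, 8, 7))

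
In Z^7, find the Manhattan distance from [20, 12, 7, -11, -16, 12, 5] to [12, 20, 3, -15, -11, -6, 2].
50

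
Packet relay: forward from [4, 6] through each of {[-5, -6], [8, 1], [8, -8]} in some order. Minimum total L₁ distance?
33
(one optimal route: (4, 6) → (8, 1) → (8, -8) → (-5, -6))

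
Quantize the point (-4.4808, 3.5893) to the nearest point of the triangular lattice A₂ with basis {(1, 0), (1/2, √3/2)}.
(-4, 3.464)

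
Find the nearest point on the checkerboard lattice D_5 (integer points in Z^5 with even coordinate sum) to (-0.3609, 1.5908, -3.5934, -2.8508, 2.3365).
(0, 1, -4, -3, 2)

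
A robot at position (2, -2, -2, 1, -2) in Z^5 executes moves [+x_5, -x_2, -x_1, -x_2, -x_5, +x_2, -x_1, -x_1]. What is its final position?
(-1, -3, -2, 1, -2)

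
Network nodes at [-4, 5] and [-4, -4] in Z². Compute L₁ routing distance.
9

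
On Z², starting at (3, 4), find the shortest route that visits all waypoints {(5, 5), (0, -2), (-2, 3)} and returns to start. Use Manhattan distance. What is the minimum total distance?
28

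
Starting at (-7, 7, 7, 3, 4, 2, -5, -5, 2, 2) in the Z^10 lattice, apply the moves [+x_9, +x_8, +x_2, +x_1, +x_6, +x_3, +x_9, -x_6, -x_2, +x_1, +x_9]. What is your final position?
(-5, 7, 8, 3, 4, 2, -5, -4, 5, 2)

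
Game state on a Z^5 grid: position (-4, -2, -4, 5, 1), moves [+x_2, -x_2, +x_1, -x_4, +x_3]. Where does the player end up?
(-3, -2, -3, 4, 1)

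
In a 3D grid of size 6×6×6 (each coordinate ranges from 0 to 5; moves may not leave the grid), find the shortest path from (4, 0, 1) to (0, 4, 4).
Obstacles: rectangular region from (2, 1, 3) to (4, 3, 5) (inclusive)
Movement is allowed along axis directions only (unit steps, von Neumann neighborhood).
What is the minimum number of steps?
11
(one shortest path: (4, 0, 1) → (3, 0, 1) → (2, 0, 1) → (1, 0, 1) → (0, 0, 1) → (0, 1, 1) → (0, 2, 1) → (0, 3, 1) → (0, 4, 1) → (0, 4, 2) → (0, 4, 3) → (0, 4, 4))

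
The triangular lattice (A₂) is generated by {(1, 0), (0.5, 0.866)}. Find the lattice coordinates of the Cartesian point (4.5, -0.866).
5b₁ - b₂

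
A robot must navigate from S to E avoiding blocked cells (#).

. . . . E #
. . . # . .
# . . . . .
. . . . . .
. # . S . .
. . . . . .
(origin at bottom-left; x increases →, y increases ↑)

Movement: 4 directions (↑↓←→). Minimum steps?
5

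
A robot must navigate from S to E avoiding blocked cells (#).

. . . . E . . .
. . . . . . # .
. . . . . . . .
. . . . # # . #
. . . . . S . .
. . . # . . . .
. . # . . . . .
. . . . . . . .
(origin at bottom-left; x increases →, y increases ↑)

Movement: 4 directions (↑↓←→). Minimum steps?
7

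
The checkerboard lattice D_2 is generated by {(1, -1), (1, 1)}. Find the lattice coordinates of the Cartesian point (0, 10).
-5b₁ + 5b₂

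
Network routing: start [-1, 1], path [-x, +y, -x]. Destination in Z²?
(-3, 2)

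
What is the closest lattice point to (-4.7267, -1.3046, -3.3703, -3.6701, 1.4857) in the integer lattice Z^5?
(-5, -1, -3, -4, 1)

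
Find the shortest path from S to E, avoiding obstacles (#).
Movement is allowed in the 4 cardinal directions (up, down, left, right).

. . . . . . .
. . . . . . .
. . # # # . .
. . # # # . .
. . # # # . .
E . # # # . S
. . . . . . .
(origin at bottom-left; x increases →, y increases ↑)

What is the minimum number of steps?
8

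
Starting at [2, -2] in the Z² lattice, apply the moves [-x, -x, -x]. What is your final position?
(-1, -2)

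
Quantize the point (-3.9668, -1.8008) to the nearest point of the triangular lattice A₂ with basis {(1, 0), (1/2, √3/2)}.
(-4, -1.732)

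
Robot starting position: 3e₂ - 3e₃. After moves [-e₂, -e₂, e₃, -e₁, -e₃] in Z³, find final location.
(-1, 1, -3)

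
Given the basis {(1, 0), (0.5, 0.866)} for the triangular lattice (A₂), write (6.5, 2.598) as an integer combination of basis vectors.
5b₁ + 3b₂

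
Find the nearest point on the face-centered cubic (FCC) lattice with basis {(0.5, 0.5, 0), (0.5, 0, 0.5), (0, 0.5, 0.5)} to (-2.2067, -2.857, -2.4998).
(-2.5, -3, -2.5)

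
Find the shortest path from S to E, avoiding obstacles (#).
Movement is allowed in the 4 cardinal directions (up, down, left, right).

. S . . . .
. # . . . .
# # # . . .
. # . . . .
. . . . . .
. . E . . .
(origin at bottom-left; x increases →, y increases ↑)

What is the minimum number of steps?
8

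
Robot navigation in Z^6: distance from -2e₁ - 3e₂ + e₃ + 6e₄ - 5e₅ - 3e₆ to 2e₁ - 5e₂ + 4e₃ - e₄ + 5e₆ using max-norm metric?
8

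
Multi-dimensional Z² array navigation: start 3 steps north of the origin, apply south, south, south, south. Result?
(0, -1)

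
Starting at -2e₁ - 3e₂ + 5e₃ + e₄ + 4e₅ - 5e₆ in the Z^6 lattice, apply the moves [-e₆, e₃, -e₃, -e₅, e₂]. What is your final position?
(-2, -2, 5, 1, 3, -6)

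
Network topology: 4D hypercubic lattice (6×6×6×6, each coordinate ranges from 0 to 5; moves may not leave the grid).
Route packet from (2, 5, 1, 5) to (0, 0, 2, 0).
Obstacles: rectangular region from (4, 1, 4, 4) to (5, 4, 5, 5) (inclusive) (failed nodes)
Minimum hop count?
13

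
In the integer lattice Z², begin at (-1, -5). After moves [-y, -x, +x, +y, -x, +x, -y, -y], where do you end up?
(-1, -7)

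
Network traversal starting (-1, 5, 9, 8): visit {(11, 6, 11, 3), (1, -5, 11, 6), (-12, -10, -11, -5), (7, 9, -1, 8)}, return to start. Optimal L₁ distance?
172
(one optimal route: (-1, 5, 9, 8) → (11, 6, 11, 3) → (7, 9, -1, 8) → (-12, -10, -11, -5) → (1, -5, 11, 6) → (-1, 5, 9, 8))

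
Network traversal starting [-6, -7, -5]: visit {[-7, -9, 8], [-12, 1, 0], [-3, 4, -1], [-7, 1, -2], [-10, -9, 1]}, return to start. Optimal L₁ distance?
72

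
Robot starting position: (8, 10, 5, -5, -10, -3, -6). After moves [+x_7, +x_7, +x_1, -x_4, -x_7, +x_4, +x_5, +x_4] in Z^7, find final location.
(9, 10, 5, -4, -9, -3, -5)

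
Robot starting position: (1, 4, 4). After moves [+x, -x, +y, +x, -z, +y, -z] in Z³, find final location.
(2, 6, 2)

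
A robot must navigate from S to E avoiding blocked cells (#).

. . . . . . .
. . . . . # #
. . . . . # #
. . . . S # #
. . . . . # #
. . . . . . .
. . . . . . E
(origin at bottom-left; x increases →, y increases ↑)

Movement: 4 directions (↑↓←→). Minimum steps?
5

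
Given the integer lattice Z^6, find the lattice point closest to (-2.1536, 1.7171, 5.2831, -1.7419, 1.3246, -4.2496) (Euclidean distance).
(-2, 2, 5, -2, 1, -4)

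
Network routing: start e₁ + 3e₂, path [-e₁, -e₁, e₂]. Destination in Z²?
(-1, 4)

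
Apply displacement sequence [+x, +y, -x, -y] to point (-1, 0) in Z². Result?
(-1, 0)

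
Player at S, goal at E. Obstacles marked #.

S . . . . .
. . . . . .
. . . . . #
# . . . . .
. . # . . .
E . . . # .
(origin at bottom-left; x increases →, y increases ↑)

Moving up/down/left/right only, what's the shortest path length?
7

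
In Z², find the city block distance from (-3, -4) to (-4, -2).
3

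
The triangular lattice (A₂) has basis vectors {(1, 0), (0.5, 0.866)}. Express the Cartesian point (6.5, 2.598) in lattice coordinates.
5b₁ + 3b₂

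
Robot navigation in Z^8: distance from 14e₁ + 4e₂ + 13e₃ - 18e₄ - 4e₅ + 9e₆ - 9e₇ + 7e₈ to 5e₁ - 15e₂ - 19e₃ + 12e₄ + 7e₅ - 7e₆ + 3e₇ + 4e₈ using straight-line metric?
53.8145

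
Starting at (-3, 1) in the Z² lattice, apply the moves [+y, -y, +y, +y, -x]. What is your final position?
(-4, 3)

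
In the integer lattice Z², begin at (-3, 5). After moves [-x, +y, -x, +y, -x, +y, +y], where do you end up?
(-6, 9)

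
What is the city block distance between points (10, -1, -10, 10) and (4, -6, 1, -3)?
35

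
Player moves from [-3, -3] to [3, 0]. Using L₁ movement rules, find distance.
9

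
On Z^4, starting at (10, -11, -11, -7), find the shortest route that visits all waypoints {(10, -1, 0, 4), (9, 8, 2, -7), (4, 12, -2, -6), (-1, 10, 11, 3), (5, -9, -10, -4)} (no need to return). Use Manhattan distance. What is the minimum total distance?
108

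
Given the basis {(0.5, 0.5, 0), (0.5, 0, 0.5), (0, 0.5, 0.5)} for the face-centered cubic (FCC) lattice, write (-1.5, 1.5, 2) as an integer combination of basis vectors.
-2b₁ - b₂ + 5b₃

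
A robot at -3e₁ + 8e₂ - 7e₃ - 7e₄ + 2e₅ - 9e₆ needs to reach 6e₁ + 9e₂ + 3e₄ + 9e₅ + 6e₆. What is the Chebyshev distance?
15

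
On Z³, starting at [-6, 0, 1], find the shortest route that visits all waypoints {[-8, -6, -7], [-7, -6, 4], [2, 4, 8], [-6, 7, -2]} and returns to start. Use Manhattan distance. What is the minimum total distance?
82
(one optimal route: (-6, 0, 1) → (-8, -6, -7) → (-7, -6, 4) → (2, 4, 8) → (-6, 7, -2) → (-6, 0, 1))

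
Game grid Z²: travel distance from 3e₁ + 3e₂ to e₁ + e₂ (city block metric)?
4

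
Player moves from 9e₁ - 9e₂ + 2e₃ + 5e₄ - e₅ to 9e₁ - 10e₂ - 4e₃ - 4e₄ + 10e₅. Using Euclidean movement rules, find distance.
15.4596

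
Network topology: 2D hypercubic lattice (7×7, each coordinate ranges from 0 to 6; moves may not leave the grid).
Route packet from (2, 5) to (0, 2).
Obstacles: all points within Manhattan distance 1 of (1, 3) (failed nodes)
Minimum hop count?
9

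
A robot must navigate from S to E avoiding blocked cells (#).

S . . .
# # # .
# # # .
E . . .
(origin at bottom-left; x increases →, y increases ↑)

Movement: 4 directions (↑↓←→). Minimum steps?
9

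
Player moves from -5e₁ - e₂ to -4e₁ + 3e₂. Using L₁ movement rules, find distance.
5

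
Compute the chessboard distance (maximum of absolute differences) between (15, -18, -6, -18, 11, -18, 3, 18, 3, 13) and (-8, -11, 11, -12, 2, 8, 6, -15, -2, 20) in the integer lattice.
33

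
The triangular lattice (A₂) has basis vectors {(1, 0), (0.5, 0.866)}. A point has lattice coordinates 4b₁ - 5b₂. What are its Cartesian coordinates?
(1.5, -4.33)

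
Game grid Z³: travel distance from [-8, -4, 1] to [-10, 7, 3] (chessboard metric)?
11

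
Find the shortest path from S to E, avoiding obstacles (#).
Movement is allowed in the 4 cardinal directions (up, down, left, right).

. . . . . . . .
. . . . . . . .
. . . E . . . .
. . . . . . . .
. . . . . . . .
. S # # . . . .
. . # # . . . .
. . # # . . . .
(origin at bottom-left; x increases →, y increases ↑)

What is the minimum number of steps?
5
(one shortest path: (1, 2) → (1, 3) → (2, 3) → (3, 3) → (3, 4) → (3, 5))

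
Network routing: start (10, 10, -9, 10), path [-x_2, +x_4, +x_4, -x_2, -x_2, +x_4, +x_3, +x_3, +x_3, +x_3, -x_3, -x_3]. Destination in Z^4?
(10, 7, -7, 13)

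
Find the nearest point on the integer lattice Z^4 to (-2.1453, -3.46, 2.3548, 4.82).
(-2, -3, 2, 5)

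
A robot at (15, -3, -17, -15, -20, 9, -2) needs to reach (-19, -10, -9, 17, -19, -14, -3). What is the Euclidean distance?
53.1413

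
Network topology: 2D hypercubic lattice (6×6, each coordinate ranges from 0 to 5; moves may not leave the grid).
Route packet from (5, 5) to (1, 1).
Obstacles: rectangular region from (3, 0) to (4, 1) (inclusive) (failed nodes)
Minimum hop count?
8
(one shortest path: (5, 5) → (4, 5) → (3, 5) → (2, 5) → (1, 5) → (1, 4) → (1, 3) → (1, 2) → (1, 1))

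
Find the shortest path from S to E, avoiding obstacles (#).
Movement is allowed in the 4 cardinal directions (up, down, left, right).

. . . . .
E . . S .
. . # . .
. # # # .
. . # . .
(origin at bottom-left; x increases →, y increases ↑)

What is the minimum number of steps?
3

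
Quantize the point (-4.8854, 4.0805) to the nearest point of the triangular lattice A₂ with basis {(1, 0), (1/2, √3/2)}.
(-4.5, 4.33)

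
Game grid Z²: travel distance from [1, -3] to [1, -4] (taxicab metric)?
1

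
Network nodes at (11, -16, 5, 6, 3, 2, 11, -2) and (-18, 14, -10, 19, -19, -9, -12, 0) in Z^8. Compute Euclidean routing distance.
57.2101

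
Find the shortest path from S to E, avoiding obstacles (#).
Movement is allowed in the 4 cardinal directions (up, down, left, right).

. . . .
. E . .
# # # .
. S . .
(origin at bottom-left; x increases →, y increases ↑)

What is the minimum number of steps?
6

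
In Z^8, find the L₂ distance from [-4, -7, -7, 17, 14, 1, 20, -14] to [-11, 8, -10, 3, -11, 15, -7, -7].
45.5851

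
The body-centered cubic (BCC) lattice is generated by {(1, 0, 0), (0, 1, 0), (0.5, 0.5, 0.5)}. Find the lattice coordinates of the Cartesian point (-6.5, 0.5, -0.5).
-6b₁ + b₂ - b₃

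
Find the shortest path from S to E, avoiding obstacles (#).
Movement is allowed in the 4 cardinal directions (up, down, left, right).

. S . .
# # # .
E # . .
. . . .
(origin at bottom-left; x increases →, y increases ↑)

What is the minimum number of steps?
9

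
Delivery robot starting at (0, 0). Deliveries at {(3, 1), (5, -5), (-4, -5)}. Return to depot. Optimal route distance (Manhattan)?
30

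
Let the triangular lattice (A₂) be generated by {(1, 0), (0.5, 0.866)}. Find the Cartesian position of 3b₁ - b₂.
(2.5, -0.866)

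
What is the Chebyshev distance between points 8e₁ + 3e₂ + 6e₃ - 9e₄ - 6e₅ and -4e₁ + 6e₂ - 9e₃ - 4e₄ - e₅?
15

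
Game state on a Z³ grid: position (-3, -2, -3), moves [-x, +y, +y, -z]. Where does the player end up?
(-4, 0, -4)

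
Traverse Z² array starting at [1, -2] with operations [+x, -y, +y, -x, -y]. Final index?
(1, -3)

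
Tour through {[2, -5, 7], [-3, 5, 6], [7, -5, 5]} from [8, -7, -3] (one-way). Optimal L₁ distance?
34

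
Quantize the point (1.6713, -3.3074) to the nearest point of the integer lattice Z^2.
(2, -3)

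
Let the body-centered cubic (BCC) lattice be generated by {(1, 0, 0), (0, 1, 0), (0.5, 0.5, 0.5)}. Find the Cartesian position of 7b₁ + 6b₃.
(10, 3, 3)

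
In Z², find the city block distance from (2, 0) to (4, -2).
4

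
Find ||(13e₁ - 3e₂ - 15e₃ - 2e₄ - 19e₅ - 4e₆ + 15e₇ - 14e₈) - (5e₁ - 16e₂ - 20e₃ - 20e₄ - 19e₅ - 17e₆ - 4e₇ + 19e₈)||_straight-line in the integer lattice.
46.9148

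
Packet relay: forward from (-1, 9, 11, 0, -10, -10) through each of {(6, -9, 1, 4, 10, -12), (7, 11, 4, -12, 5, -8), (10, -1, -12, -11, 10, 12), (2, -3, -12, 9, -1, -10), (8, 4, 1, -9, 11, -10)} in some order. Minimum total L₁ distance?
203
(one optimal route: (-1, 9, 11, 0, -10, -10) → (7, 11, 4, -12, 5, -8) → (8, 4, 1, -9, 11, -10) → (6, -9, 1, 4, 10, -12) → (2, -3, -12, 9, -1, -10) → (10, -1, -12, -11, 10, 12))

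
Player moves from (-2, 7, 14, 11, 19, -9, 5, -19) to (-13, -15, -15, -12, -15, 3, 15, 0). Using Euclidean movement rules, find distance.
61.1228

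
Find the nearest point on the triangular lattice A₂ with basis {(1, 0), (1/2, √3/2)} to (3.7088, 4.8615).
(4, 5.196)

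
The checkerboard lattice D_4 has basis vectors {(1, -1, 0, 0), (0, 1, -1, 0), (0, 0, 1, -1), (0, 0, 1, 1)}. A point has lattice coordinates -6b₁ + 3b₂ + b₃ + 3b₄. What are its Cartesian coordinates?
(-6, 9, 1, 2)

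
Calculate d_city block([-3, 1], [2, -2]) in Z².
8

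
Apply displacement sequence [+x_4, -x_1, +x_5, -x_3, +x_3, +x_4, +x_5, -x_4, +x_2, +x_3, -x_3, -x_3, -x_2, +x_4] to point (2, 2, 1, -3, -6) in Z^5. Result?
(1, 2, 0, -1, -4)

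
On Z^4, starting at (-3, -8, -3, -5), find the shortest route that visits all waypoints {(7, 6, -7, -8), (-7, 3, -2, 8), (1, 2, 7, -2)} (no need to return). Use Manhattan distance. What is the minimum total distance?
87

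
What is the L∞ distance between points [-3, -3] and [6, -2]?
9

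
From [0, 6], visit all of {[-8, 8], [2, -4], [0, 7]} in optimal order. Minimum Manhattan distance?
32
(one optimal route: (0, 6) → (-8, 8) → (0, 7) → (2, -4))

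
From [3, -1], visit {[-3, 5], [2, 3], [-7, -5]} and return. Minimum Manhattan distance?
40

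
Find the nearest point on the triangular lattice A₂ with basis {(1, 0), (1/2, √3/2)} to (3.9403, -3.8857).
(4, -3.464)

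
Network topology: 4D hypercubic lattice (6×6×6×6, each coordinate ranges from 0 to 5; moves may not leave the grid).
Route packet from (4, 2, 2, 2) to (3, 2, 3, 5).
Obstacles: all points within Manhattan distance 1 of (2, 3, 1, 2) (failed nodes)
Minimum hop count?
5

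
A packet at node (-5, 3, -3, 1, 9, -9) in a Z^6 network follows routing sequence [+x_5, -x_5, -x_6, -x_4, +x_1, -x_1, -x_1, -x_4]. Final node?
(-6, 3, -3, -1, 9, -10)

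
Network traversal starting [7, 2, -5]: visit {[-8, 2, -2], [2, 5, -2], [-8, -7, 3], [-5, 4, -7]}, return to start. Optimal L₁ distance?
78
(one optimal route: (7, 2, -5) → (2, 5, -2) → (-8, 2, -2) → (-8, -7, 3) → (-5, 4, -7) → (7, 2, -5))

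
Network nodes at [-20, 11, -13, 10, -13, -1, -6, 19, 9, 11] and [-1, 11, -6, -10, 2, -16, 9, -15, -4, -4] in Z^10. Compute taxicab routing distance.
153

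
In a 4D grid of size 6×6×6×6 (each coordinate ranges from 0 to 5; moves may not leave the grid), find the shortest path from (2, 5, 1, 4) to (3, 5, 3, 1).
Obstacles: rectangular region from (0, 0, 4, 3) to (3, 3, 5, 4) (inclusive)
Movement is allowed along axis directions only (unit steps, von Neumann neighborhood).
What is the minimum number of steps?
6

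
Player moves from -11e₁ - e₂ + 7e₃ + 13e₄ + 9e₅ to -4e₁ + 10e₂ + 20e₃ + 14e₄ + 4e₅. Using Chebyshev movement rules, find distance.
13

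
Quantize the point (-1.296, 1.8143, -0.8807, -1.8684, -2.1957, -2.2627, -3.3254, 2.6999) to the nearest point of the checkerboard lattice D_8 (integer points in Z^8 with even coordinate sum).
(-1, 2, -1, -2, -2, -2, -3, 3)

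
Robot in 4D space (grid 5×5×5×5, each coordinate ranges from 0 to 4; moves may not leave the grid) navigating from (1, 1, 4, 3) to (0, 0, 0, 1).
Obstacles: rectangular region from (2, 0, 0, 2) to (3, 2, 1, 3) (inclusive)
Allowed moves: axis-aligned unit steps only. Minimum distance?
8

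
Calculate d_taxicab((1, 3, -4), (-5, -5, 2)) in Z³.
20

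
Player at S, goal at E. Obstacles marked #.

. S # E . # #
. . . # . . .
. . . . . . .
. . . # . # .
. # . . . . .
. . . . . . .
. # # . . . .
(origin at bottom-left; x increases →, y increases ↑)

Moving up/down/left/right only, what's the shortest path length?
8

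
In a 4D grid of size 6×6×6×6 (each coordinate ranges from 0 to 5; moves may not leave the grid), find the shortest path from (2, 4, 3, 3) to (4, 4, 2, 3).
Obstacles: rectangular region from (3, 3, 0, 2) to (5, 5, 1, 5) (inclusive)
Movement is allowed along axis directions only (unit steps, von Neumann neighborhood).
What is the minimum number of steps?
3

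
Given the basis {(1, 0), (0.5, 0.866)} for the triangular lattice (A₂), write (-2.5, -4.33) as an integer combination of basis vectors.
-5b₂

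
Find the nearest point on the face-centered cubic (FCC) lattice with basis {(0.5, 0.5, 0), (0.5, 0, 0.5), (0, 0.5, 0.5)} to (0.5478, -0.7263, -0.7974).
(0.5, -0.5, -1)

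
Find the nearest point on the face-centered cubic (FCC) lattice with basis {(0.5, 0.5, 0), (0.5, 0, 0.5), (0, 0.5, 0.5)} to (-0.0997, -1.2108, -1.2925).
(0, -1.5, -1.5)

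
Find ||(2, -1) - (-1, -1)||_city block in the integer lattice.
3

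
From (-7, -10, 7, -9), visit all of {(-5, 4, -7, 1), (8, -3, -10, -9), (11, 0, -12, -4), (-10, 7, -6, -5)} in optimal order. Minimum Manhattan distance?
95
(one optimal route: (-7, -10, 7, -9) → (-10, 7, -6, -5) → (-5, 4, -7, 1) → (11, 0, -12, -4) → (8, -3, -10, -9))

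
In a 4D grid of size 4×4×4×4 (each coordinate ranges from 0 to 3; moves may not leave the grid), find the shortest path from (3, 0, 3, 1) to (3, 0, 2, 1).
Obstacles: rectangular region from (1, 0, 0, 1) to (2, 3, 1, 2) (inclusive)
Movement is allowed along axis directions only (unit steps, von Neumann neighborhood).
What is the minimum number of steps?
1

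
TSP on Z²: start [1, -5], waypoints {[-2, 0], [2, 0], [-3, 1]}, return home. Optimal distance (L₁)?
22
(one optimal route: (1, -5) → (-2, 0) → (-3, 1) → (2, 0) → (1, -5))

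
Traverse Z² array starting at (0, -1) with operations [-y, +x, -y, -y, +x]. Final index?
(2, -4)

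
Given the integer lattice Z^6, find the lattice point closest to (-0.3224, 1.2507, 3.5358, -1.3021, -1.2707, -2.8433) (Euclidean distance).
(0, 1, 4, -1, -1, -3)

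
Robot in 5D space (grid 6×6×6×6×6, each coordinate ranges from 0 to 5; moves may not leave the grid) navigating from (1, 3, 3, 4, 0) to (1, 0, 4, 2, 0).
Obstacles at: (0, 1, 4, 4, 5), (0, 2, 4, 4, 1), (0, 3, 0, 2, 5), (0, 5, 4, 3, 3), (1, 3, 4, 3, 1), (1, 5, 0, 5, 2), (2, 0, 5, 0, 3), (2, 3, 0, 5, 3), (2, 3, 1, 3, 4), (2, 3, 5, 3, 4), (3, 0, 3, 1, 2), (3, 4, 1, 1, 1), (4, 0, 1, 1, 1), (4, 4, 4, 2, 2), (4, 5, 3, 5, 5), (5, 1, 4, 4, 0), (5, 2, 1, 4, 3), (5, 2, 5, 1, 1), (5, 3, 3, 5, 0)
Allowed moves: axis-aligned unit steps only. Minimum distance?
6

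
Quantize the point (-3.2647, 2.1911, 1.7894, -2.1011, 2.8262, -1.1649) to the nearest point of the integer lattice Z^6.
(-3, 2, 2, -2, 3, -1)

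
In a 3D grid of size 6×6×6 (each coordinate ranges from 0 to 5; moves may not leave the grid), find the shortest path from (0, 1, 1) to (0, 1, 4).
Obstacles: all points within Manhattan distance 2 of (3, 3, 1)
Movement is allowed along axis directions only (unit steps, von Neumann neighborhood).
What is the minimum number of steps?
3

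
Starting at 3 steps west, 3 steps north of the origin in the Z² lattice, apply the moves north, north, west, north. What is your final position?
(-4, 6)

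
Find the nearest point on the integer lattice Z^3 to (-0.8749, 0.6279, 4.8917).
(-1, 1, 5)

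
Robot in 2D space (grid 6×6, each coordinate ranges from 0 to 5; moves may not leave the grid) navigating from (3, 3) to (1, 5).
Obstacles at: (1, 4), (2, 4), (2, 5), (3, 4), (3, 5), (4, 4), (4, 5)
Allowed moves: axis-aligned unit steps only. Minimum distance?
6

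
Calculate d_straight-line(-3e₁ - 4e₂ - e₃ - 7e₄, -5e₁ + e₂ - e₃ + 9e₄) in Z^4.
16.8819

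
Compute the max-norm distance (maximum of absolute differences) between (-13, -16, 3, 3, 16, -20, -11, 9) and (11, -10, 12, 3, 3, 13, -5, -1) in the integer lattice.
33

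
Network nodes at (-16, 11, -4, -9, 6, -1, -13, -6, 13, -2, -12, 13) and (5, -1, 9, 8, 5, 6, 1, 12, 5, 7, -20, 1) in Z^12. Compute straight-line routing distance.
44.3396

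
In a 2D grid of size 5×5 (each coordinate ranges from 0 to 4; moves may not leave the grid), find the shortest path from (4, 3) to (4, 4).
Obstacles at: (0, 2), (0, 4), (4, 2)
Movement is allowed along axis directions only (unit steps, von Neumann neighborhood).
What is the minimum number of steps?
1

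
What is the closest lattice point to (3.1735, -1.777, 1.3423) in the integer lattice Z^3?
(3, -2, 1)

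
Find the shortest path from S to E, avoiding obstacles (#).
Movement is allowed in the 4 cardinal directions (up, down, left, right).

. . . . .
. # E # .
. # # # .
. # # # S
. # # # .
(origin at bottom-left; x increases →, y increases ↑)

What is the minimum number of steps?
6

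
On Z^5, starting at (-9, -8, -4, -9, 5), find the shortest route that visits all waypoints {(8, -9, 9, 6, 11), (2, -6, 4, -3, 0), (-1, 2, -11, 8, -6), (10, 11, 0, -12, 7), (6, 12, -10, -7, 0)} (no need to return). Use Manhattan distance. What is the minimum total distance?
185
(one optimal route: (-9, -8, -4, -9, 5) → (2, -6, 4, -3, 0) → (8, -9, 9, 6, 11) → (10, 11, 0, -12, 7) → (6, 12, -10, -7, 0) → (-1, 2, -11, 8, -6))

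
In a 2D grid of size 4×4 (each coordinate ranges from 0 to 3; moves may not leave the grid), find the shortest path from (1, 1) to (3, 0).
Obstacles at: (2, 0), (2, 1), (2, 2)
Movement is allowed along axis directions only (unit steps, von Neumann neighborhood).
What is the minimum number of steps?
7
(one shortest path: (1, 1) → (1, 2) → (1, 3) → (2, 3) → (3, 3) → (3, 2) → (3, 1) → (3, 0))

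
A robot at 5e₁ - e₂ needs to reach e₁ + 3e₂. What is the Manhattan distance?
8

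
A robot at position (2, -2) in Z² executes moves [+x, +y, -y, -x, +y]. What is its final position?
(2, -1)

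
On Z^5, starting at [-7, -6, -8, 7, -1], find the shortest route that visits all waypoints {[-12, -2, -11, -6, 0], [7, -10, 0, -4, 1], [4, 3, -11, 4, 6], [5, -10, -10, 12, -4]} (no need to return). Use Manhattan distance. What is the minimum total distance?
129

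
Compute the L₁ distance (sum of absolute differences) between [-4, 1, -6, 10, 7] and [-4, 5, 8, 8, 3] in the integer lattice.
24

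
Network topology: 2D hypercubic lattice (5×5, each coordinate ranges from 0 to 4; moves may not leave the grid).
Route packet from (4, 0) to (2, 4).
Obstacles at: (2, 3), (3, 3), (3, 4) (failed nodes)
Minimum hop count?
8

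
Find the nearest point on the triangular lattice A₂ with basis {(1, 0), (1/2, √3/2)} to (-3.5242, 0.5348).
(-3.5, 0.866)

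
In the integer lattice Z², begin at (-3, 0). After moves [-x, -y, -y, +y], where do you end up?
(-4, -1)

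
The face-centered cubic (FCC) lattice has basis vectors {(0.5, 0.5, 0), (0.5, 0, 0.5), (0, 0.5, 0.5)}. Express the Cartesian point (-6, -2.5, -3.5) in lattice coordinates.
-5b₁ - 7b₂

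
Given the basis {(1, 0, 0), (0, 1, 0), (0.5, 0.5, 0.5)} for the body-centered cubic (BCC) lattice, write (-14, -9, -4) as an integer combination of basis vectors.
-10b₁ - 5b₂ - 8b₃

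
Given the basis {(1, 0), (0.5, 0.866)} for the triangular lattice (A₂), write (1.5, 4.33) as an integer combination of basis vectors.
-b₁ + 5b₂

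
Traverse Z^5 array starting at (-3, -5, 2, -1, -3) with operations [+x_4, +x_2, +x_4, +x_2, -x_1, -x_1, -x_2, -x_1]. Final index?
(-6, -4, 2, 1, -3)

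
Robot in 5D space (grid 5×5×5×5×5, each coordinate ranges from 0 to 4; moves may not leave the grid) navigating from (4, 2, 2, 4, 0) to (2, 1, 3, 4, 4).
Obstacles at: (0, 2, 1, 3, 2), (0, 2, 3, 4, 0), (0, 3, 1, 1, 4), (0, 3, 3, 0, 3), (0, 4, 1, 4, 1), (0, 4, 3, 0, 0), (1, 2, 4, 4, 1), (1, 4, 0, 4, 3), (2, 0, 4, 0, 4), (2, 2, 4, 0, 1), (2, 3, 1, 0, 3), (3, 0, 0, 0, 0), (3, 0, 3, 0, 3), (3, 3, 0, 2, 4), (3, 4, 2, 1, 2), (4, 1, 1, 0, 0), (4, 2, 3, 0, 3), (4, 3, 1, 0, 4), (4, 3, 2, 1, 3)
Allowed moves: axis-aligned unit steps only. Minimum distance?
8
(one shortest path: (4, 2, 2, 4, 0) → (3, 2, 2, 4, 0) → (2, 2, 2, 4, 0) → (2, 1, 2, 4, 0) → (2, 1, 3, 4, 0) → (2, 1, 3, 4, 1) → (2, 1, 3, 4, 2) → (2, 1, 3, 4, 3) → (2, 1, 3, 4, 4))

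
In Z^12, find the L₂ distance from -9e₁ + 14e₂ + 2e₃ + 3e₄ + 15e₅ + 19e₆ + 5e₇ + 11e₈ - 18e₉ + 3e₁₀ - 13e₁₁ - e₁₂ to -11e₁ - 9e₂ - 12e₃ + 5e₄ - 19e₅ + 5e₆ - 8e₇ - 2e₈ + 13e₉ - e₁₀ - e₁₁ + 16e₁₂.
61.9112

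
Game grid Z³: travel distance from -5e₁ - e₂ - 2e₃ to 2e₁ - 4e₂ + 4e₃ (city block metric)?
16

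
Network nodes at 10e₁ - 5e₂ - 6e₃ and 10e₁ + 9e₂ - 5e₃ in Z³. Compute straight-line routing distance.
14.0357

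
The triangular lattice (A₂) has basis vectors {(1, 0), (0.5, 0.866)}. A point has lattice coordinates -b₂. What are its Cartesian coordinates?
(-0.5, -0.866)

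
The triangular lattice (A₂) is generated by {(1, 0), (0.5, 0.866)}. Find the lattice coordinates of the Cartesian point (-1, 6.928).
-5b₁ + 8b₂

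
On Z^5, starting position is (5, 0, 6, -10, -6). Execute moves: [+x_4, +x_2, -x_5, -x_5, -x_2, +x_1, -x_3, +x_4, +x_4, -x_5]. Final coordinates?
(6, 0, 5, -7, -9)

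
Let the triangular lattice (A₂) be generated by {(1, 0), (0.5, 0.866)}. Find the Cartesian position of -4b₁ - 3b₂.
(-5.5, -2.598)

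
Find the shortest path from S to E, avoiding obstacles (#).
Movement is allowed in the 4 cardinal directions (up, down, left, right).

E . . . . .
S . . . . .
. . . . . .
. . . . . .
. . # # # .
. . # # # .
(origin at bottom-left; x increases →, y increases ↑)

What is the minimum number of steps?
1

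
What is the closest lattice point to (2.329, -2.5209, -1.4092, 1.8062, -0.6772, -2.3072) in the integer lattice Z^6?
(2, -3, -1, 2, -1, -2)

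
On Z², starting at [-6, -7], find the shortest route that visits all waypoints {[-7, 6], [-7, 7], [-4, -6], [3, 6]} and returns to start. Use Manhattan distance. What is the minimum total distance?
48
(one optimal route: (-6, -7) → (-7, 6) → (-7, 7) → (3, 6) → (-4, -6) → (-6, -7))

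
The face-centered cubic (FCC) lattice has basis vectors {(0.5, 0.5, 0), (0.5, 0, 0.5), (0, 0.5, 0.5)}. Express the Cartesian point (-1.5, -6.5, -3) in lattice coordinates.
-5b₁ + 2b₂ - 8b₃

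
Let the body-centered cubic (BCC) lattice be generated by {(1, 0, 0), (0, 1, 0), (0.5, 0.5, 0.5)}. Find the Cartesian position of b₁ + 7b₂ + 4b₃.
(3, 9, 2)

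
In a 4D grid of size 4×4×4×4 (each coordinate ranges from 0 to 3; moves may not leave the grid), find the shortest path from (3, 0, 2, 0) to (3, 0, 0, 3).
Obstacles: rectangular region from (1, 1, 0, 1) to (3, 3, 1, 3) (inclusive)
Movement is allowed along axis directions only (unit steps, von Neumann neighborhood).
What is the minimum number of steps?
5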